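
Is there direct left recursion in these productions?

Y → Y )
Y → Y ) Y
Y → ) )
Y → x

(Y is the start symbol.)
Y → Y ): LEFT RECURSIVE (starts with Y)
Y → Y ) Y: LEFT RECURSIVE (starts with Y)
Y → ) ): starts with ')'
Y → x: starts with x

The grammar has direct left recursion on: Y.

Answer: Yes, Y is left-recursive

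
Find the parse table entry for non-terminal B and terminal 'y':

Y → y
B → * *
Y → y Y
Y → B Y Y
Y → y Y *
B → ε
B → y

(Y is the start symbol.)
B → ε, B → y

To find M[B, 'y'], we find productions for B where 'y' is in the predict set (PREDICT(N → α) = (FIRST(α) \ {ε}) ∪ (FOLLOW(N) if α ⇒* ε)).

Relevant sets:
  FOLLOW(B) = { '*', 'y' }

B → * *: PREDICT = { '*' }
B → ε: PREDICT = { '*', 'y' }
  'y' is in predict set, so this production goes in M[B, 'y']
B → y: PREDICT = { 'y' }
  'y' is in predict set, so this production goes in M[B, 'y']

M[B, 'y'] = B → ε, B → y  (a multiply-defined cell — the grammar is not LL(1))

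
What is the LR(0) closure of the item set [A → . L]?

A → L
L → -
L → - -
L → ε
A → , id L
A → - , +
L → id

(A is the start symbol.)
Start with: [A → . L]
  [A → . L] has the dot before L: add [L → . -], [L → . - -], [L → .], [L → . id]
No further items can be added.

CLOSURE = { [A → . L], [L → . - -], [L → . -], [L → . id], [L → .] }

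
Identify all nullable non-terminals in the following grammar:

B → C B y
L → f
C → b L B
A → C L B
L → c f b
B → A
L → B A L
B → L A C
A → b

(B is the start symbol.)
A non-terminal is nullable if it can derive ε (the empty string): either it has an ε-production, or it has a production whose right-hand side consists entirely of nullable non-terminals.

There are no ε-productions, so no non-terminal can derive ε.
No non-terminals are nullable.

Answer: None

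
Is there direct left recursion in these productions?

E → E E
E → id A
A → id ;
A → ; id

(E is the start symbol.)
Direct left recursion occurs when N → N α for some non-terminal N (the right-hand side begins with the left-hand side itself).

E → E E: LEFT RECURSIVE (starts with E)
E → id A: starts with id
A → id ;: starts with id
A → ; id: starts with ';'

The grammar has direct left recursion on: E.

Answer: Yes, E is left-recursive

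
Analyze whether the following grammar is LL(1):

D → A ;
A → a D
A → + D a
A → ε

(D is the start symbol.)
Yes, the grammar is LL(1).

Relevant sets:
  FOLLOW(A) = { ';' }

For A:
  PREDICT(A → a D) = { 'a' }
  PREDICT(A → '+' D a) = { '+' }
  PREDICT(A → ε) = { ';' }
D has a single production, so nothing to check there.

All predict sets are disjoint. The grammar IS LL(1).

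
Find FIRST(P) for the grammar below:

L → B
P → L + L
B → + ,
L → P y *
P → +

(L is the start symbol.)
To compute FIRST(P), examine every production with P on the left-hand side, reading each right-hand side left to right until a non-nullable symbol is reached.

FIRST sets of the other non-terminals involved (by the same procedure, iterated to a fixed point):
  FIRST(L) = { '+' }

From P → L + L:
  - L is a non-terminal: add FIRST(L) \ {ε} = { '+' }
    L is not nullable, so stop
From P → +:
  - '+' is a terminal: add '+' and stop

Collecting: FIRST(P) = { '+' }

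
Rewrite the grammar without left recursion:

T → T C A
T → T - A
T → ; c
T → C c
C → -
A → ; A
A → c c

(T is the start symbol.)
T → ; c T'
T → C c T'
T' → C A T'
T' → - A T'
T' → ε
C → -
A → ; A
A → c c

T is directly left-recursive. The standard transformation for
  A → A α₁ | ... | A α_m | β₁ | ... | β_n
is
  A  → β₁ A' | ... | β_n A'
  A' → α₁ A' | ... | α_m A' | ε

T → ; c becomes T → ; c T'
T → C c becomes T → C c T'
T → T C A becomes T' → C A T'
T → T - A becomes T' → - A T'
Add T' → ε

Productions for other non-terminals are unchanged:
  C → -
  A → ; A
  A → c c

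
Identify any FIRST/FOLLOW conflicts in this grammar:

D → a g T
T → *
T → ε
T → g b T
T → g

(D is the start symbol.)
A FIRST/FOLLOW conflict occurs when a non-terminal N has a nullable alternative N → β (β ⇒* ε) and another alternative N → α with FIRST(α) ∩ FOLLOW(N) ≠ ∅: on such a lookahead the parser cannot decide between expanding α and letting N vanish via β.

Nullable non-terminals: T.

T: nullable alternative(s) T → ε; FOLLOW(T) = { $ }
  T → *: FIRST \ {ε} = { '*' } — disjoint from FOLLOW(T)
  T → ε: FIRST \ {ε} = { } — this is the only nullable alternative, skip
  T → g b T: FIRST \ {ε} = { 'g' } — disjoint from FOLLOW(T)
  T → g: FIRST \ {ε} = { 'g' } — disjoint from FOLLOW(T)

D has no nullable alternative, so no FIRST/FOLLOW check is needed there.

No FIRST/FOLLOW conflicts found.

Answer: No FIRST/FOLLOW conflicts.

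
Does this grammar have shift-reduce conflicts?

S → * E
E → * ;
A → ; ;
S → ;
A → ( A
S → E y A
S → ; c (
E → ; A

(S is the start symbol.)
Yes — I2: [S → ; .] vs [A → . ( A]; I15: [E → * ; .] vs [A → . ( A]

A shift-reduce conflict occurs when an LR(0) state has both:
  - a complete (reduce) item [A → α .] (dot at the end), and
  - a shift item [B → β . c γ] (dot before a terminal).

Augment with S' → S and build the canonical LR(0) collection (I0 = CLOSURE({[S' → . S]}), then GOTO on every symbol after a dot until no new states appear). It has 18 states:
  I0: { [E → . * ;], [E → . ; A], [S → . * E], [S → . ; c (], [S → . ;], [S → . E y A], [S' → . S] }  — shift
  I1: { [E → * . ;], [E → . * ;], [E → . ; A], [S → * . E] }  — shift
  I2: { [A → . ( A], [A → . ; ;], [E → ; . A], [S → ; . c (], [S → ; .] }  — shift, reduce
  I3: { [S → E . y A] }  — shift
  I4: { [S' → S .] }  — accept
  I5: { [A → . ( A], [A → . ; ;], [S → E y . A] }  — shift
  I6: { [A → ( . A], [A → . ( A], [A → . ; ;] }  — shift
  I7: { [A → ; . ;] }  — shift
  I8: { [S → E y A .] }  — reduce
  I9: { [A → ; ; .] }  — reduce
  I10: { [A → ( A .] }  — reduce
  I11: { [E → ; A .] }  — reduce
  I12: { [S → ; c . (] }  — shift
  I13: { [S → ; c ( .] }  — reduce
  I14: { [E → * . ;] }  — shift
  I15: { [A → . ( A], [A → . ; ;], [E → * ; .], [E → ; . A] }  — shift, reduce
  I16: { [S → * E .] }  — reduce
  I17: { [E → * ; .] }  — reduce

I2 contains reduce item [S → ; .] and shift items [A → . ( A], [A → . ; ;], [S → ; . c (] — shift-reduce conflict.
I15 contains reduce item [E → * ; .] and shift items [A → . ( A], [A → . ; ;] — shift-reduce conflict.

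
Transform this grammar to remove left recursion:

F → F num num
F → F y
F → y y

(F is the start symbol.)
F is directly left-recursive. The standard transformation for
  A → A α₁ | ... | A α_m | β₁ | ... | β_n
is
  A  → β₁ A' | ... | β_n A'
  A' → α₁ A' | ... | α_m A' | ε

F → y y becomes F → y y F'
F → F num num becomes F' → num num F'
F → F y becomes F' → y F'
Add F' → ε

Resulting grammar:
F → y y F'
F' → num num F'
F' → y F'
F' → ε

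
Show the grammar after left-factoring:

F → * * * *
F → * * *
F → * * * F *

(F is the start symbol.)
Left-factoring transforms A → αβ₁ | αβ₂ into A → αA' and A' → β₁ | β₂
(α is the longest common prefix among the alternatives). Repeat until
no nonterminal has two alternatives with a common prefix.

Round 1: F has alternatives sharing prefix '* * *'. Introduce F': F → * * * F'
  Add: F' → *
  Add: F' → ε
  Add: F' → F *

No remaining common prefixes — done.

Resulting grammar:
F → * * * F'
F' → *
F' → ε
F' → F *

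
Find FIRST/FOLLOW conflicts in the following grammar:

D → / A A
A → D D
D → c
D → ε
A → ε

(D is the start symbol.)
Yes. D → '/' A A with FOLLOW(D) on { '/' }; D → c with FOLLOW(D) on { 'c' }; A → D D with FOLLOW(A) on { '/', 'c' }

A FIRST/FOLLOW conflict occurs when a non-terminal N has a nullable alternative N → β (β ⇒* ε) and another alternative N → α with FIRST(α) ∩ FOLLOW(N) ≠ ∅: on such a lookahead the parser cannot decide between expanding α and letting N vanish via β.

Nullable non-terminals: A, D.
FIRST sets used below: FIRST(D) = { '/', 'c', ε }

A: nullable alternative(s) A → D D, A → ε; FOLLOW(A) = { $, '/', 'c' }
  A → D D: FIRST \ {ε} = { '/', 'c' } — overlaps FOLLOW(A) on { '/', 'c' }: CONFLICT
  A → ε: FIRST \ {ε} = { } — disjoint from FOLLOW(A)

D: nullable alternative(s) D → ε; FOLLOW(D) = { $, '/', 'c' }
  D → / A A: FIRST \ {ε} = { '/' } — overlaps FOLLOW(D) on { '/' }: CONFLICT
  D → c: FIRST \ {ε} = { 'c' } — overlaps FOLLOW(D) on { 'c' }: CONFLICT
  D → ε: FIRST \ {ε} = { } — this is the only nullable alternative, skip

So the grammar has 3 FIRST/FOLLOW conflicts (marked CONFLICT above).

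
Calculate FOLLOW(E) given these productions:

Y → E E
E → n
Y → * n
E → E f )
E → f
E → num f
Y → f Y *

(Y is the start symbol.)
{ $, '*', 'f', 'n', 'num' }

In Y → E E: E is followed by E, add FIRST(E) \ {ε} = { 'f', 'n', 'num' }
In Y → E E: E is at the end, add FOLLOW(Y)
In E → E f ): E is followed by f ')', add FIRST(f ')') \ {ε} = { 'f' }

The FOLLOW sets referred to above (computed the same way, to a fixed point):
  FOLLOW(Y) = { $, '*' }

Taking the union: FOLLOW(E) = { $, '*', 'f', 'n', 'num' }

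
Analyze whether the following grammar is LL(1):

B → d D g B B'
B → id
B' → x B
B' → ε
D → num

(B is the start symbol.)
No. Predict set conflict for B': { 'x' }

A grammar is LL(1) if for each non-terminal N with multiple productions, the predict sets of those productions are pairwise disjoint, where PREDICT(N → α) = (FIRST(α) \ {ε}) ∪ (FOLLOW(N) if α ⇒* ε).

Relevant sets:
  FOLLOW(B') = { $, 'x' }

For B:
  PREDICT(B → d D g B B') = { 'd' }
  PREDICT(B → id) = { 'id' }
For B':
  PREDICT(B' → x B) = { 'x' }
  PREDICT(B' → ε) = { $, 'x' }
D has a single production, so nothing to check there.

Conflict found: Predict set conflict for B': { 'x' }
The grammar is NOT LL(1).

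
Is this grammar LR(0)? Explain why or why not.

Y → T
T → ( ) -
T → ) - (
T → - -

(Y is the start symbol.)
Yes, the grammar is LR(0)

Augment with Y' → Y and build the canonical LR(0) collection (I0 = CLOSURE({[Y' → . Y]}), then GOTO on every symbol after a dot until no new states appear). It has 11 states:
  I0: { [T → . ( ) -], [T → . ) - (], [T → . - -], [Y → . T], [Y' → . Y] }  — shift
  I1: { [T → ( . ) -] }  — shift
  I2: { [T → ) . - (] }  — shift
  I3: { [T → - . -] }  — shift
  I4: { [Y → T .] }  — reduce
  I5: { [Y' → Y .] }  — accept
  I6: { [T → - - .] }  — reduce
  I7: { [T → ) - . (] }  — shift
  I8: { [T → ) - ( .] }  — reduce
  I9: { [T → ( ) . -] }  — shift
  I10: { [T → ( ) - .] }  — reduce

Every state is either a pure shift/goto state or contains exactly one complete item and nothing to shift — no conflicts. The grammar is LR(0).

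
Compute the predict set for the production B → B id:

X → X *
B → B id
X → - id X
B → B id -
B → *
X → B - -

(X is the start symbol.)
{ '*' }

PREDICT(B → B id) = (FIRST(RHS) \ {ε}) ∪ (FOLLOW(B) if ε ∈ FIRST(RHS), i.e. RHS ⇒* ε)
FIRST(B) = { '*' }
FIRST(B id) = { '*' }
ε ∉ FIRST(B id), so FOLLOW(B) is not added.
PREDICT(B → B id) = { '*' }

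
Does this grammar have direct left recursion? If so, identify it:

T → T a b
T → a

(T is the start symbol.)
T → T a b: LEFT RECURSIVE (starts with T)
T → a: starts with a

The grammar has direct left recursion on: T.

Answer: Yes, T is left-recursive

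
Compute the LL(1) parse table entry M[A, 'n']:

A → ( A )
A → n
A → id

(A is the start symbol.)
A → n

To find M[A, 'n'], we find productions for A where 'n' is in the predict set (PREDICT(N → α) = (FIRST(α) \ {ε}) ∪ (FOLLOW(N) if α ⇒* ε)).

A → ( A ): PREDICT = { '(' }
A → n: PREDICT = { 'n' }
  'n' is in predict set, so this production goes in M[A, 'n']
A → id: PREDICT = { 'id' }

M[A, 'n'] = A → n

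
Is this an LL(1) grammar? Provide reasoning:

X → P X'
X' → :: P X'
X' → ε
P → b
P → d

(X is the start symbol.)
Relevant sets:
  FOLLOW(X') = { $ }

For X':
  PREDICT(X' → :: P X') = { '::' }
  PREDICT(X' → ε) = { $ }
For P:
  PREDICT(P → b) = { 'b' }
  PREDICT(P → d) = { 'd' }
X has a single production, so nothing to check there.

All predict sets are disjoint. The grammar IS LL(1).

Answer: Yes, the grammar is LL(1).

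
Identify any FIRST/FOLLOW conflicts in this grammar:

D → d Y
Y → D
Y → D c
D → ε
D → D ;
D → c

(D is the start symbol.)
A FIRST/FOLLOW conflict occurs when a non-terminal N has a nullable alternative N → β (β ⇒* ε) and another alternative N → α with FIRST(α) ∩ FOLLOW(N) ≠ ∅: on such a lookahead the parser cannot decide between expanding α and letting N vanish via β.

Nullable non-terminals: D, Y.
FIRST sets used below: FIRST(D) = { ';', 'c', 'd', ε }

D: nullable alternative(s) D → ε; FOLLOW(D) = { $, ';', 'c' }
  D → d Y: FIRST \ {ε} = { 'd' } — disjoint from FOLLOW(D)
  D → ε: FIRST \ {ε} = { } — this is the only nullable alternative, skip
  D → D ;: FIRST \ {ε} = { ';', 'c', 'd' } — overlaps FOLLOW(D) on { ';', 'c' }: CONFLICT
  D → c: FIRST \ {ε} = { 'c' } — overlaps FOLLOW(D) on { 'c' }: CONFLICT

Y: nullable alternative(s) Y → D; FOLLOW(Y) = { $, ';', 'c' }
  Y → D: FIRST \ {ε} = { ';', 'c', 'd' } — this is the only nullable alternative, skip
  Y → D c: FIRST \ {ε} = { ';', 'c', 'd' } — overlaps FOLLOW(Y) on { ';', 'c' }: CONFLICT

So the grammar has 3 FIRST/FOLLOW conflicts (marked CONFLICT above).

Answer: Yes. D → D ';' with FOLLOW(D) on { ';', 'c' }; D → c with FOLLOW(D) on { 'c' }; Y → D c with FOLLOW(Y) on { ';', 'c' }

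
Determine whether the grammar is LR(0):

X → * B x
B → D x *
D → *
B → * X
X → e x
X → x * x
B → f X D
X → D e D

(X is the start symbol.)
No. Shift-reduce conflict between [D → * .] and [B → . * X]

A grammar is LR(0) if no state in the canonical LR(0) collection has:
  - both a shift item (dot before a terminal) and a complete item (shift-reduce conflict), or
  - two or more complete items (reduce-reduce conflict; the accept item [X' → X .] counts as a complete item here).

Augment with X' → X and build the canonical LR(0) collection (I0 = CLOSURE({[X' → . X]}), then GOTO on every symbol after a dot until no new states appear). It has 22 states:
  I0: { [D → . *], [X → . * B x], [X → . D e D], [X → . e x], [X → . x * x], [X' → . X] }  — shift
  I1: { [B → . * X], [B → . D x *], [B → . f X D], [D → * .], [D → . *], [X → * . B x] }  — shift, reduce
  I2: { [X → D . e D] }  — shift
  I3: { [X' → X .] }  — accept
  I4: { [X → e . x] }  — shift
  I5: { [X → x . * x] }  — shift
  I6: { [X → x * . x] }  — shift
  I7: { [X → x * x .] }  — reduce
  I8: { [X → e x .] }  — reduce
  I9: { [D → . *], [X → D e . D] }  — shift
  I10: { [D → * .] }  — reduce
  I11: { [X → D e D .] }  — reduce
  I12: { [B → * . X], [D → * .], [D → . *], [X → . * B x], [X → . D e D], [X → . e x], [X → . x * x] }  — shift, reduce
  I13: { [X → * B . x] }  — shift
  I14: { [B → D . x *] }  — shift
  I15: { [B → f . X D], [D → . *], [X → . * B x], [X → . D e D], [X → . e x], [X → . x * x] }  — shift
  I16: { [B → f X . D], [D → . *] }  — shift
  I17: { [B → f X D .] }  — reduce
  I18: { [B → D x . *] }  — shift
  I19: { [B → D x * .] }  — reduce
  I20: { [X → * B x .] }  — reduce
  I21: { [B → * X .] }  — reduce

Conflict in state I1:
  Shift-reduce conflict between [D → * .] and [B → . * X]
So the grammar is NOT LR(0).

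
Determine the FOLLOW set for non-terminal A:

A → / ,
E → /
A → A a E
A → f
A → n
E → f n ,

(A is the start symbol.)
To compute FOLLOW(A), find every occurrence of A on a right-hand side N → α A β: add FIRST(β) \ {ε}, and if β is empty or nullable also add FOLLOW(N). Iterate to a fixed point.

A is the start symbol, so $ ∈ FOLLOW(A).
In A → A a E: A is followed by a E, add FIRST(a E) \ {ε} = { 'a' }

Taking the union: FOLLOW(A) = { $, 'a' }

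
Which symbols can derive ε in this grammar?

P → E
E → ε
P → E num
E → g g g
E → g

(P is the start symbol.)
A non-terminal is nullable if it can derive ε (the empty string): either it has an ε-production, or it has a production whose right-hand side consists entirely of nullable non-terminals.

ε-productions: E → ε
So E is immediately nullable.
P → E: every symbol on the right is nullable, so P is nullable too.
Every non-terminal is now nullable.
Nullable = { 'E', 'P' }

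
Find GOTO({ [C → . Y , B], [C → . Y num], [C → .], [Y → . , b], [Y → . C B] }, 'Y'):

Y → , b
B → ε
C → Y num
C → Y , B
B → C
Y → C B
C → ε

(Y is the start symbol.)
{ [C → Y . , B], [C → Y . num] }

GOTO(I, 'Y') = CLOSURE({ [A → αX.β] : [A → α.Xβ] ∈ I, X = 'Y' })

Items with dot before 'Y', with the dot advanced:
  [C → . Y , B] → [C → Y . , B]
  [C → . Y num] → [C → Y . num]
Closure adds nothing (no advanced item has the dot before a non-terminal).

GOTO = { [C → Y . , B], [C → Y . num] }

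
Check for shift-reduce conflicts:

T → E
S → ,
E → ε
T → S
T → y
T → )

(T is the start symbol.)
A shift-reduce conflict occurs when an LR(0) state has both:
  - a complete (reduce) item [A → α .] (dot at the end), and
  - a shift item [B → β . c γ] (dot before a terminal).

Augment with T' → T and build the canonical LR(0) collection (I0 = CLOSURE({[T' → . T]}), then GOTO on every symbol after a dot until no new states appear). It has 7 states:
  I0: { [E → .], [S → . ,], [T → . )], [T → . E], [T → . S], [T → . y], [T' → . T] }  — shift, reduce
  I1: { [T → ) .] }  — reduce
  I2: { [S → , .] }  — reduce
  I3: { [T → E .] }  — reduce
  I4: { [T → S .] }  — reduce
  I5: { [T' → T .] }  — accept
  I6: { [T → y .] }  — reduce

I0 contains reduce item [E → .] and shift items [S → . ,], [T → . )], [T → . y] — shift-reduce conflict.

Answer: Yes — I0: [E → .] vs [S → . ,]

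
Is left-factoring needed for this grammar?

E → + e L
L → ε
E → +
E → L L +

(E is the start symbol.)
Yes, E has productions with common prefix '+'

Left-factoring is needed when two productions for the same non-terminal
share a common prefix on the right-hand side.

Productions for E:
  E → + e L
  E → +
  E → L L +

Found common prefix '+' in productions for E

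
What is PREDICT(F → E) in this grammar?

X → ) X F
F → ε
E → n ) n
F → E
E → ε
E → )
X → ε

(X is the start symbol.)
{ $, ')', 'n' }

PREDICT(F → E) = (FIRST(RHS) \ {ε}) ∪ (FOLLOW(F) if ε ∈ FIRST(RHS), i.e. RHS ⇒* ε)
FIRST(E) = { ')', 'n', ε }
FIRST(E) = { ')', 'n', ε }
ε ∈ FIRST(E) (the right-hand side is nullable), so add FOLLOW(F) = { $, ')', 'n' }
PREDICT(F → E) = { $, ')', 'n' }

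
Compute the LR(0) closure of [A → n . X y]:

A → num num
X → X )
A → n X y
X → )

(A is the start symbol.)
{ [A → n . X y], [X → . )], [X → . X )] }

Start with: [A → n . X y]
  [A → n . X y] has the dot before X: add [X → . X )], [X → . )]
No further items can be added.

CLOSURE = { [A → n . X y], [X → . )], [X → . X )] }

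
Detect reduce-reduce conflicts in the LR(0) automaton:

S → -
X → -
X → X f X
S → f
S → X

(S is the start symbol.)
A reduce-reduce conflict occurs when an LR(0) state has two complete items [A → α .] and [B → β .] — both call for a reduction, and with no lookahead the parser cannot choose between them.

Augment with S' → S and build the canonical LR(0) collection (I0 = CLOSURE({[S' → . S]}), then GOTO on every symbol after a dot until no new states appear). It has 8 states:
  I0: { [S → . -], [S → . X], [S → . f], [S' → . S], [X → . -], [X → . X f X] }  — shift
  I1: { [S → - .], [X → - .] }  — 2 reduces
  I2: { [S' → S .] }  — accept
  I3: { [S → X .], [X → X . f X] }  — shift, reduce
  I4: { [S → f .] }  — reduce
  I5: { [X → . -], [X → . X f X], [X → X f . X] }  — shift
  I6: { [X → - .] }  — reduce
  I7: { [X → X . f X], [X → X f X .] }  — shift, reduce

I1 contains complete items [S → - .], [X → - .] — reduce-reduce conflict.

Answer: Yes — I1: [S → - .] vs [X → - .]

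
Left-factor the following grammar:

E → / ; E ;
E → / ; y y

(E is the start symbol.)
E → / ; E'
E' → E ;
E' → y y

Left-factoring transforms A → αβ₁ | αβ₂ into A → αA' and A' → β₁ | β₂
(α is the longest common prefix among the alternatives). Repeat until
no nonterminal has two alternatives with a common prefix.

Round 1: E has alternatives sharing prefix '/ ;'. Introduce E': E → / ; E'
  Add: E' → E ;
  Add: E' → y y

No remaining common prefixes — done.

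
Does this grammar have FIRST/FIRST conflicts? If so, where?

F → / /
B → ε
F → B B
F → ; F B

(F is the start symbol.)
No FIRST/FIRST conflicts.

A FIRST/FIRST conflict occurs when two productions N → α and N → β for the same non-terminal have FIRST(α) ∩ FIRST(β) ≠ ∅ (with ε ∈ FIRST of a nullable right-hand side, so two nullable alternatives also conflict).

FIRST sets of the non-terminals at (or reachable through a nullable prefix from) the front of some alternative:
  FIRST(B) = { ε }

Productions for F:
  F → / /: FIRST = { '/' }
  F → B B: FIRST = { ε }
  F → ; F B: FIRST = { ';' }
B has only one production, so no FIRST/FIRST conflict is possible there.

All alternatives of each non-terminal have pairwise disjoint FIRST sets.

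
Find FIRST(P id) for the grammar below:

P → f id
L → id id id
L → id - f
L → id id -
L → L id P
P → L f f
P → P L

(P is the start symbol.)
FIRST sets of the non-terminals involved (from the grammar, by fixed-point iteration):
  FIRST(P) = { 'f', 'id' }

To compute FIRST(P id), process the symbols left to right:
Symbol P is a non-terminal. Add FIRST(P) \ {ε} = { 'f', 'id' }
P is not nullable (ε ∉ FIRST(P)), so stop here.
FIRST(P id) = { 'f', 'id' }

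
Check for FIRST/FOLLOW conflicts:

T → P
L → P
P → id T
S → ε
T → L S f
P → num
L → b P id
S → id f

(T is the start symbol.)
No FIRST/FOLLOW conflicts.

Nullable non-terminals: S.

S: nullable alternative(s) S → ε; FOLLOW(S) = { 'f' }
  S → ε: FIRST \ {ε} = { } — this is the only nullable alternative, skip
  S → id f: FIRST \ {ε} = { 'id' } — disjoint from FOLLOW(S)

L, P, T have no nullable alternative, so no FIRST/FOLLOW check is needed there.

No FIRST/FOLLOW conflicts found.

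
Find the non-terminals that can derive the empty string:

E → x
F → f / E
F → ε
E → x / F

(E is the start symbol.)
{ 'F' }

ε-productions: F → ε
So F is immediately nullable.
No further non-terminal can be added: every production for the remaining non-terminals contains a terminal or a non-nullable non-terminal.
Nullable = { 'F' }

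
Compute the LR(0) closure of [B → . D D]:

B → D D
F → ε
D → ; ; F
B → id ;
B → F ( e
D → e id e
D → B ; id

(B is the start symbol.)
{ [B → . D D], [B → . F ( e], [B → . id ;], [D → . ; ; F], [D → . B ; id], [D → . e id e], [F → .] }

Start with: [B → . D D]
  [B → . D D] has the dot before D: add [D → . ; ; F], [D → . e id e], [D → . B ; id]
  [D → . B ; id] has the dot before B: add [B → . id ;], [B → . F ( e]
  [B → . F ( e] has the dot before F: add [F → .]
No further items can be added.

CLOSURE = { [B → . D D], [B → . F ( e], [B → . id ;], [D → . ; ; F], [D → . B ; id], [D → . e id e], [F → .] }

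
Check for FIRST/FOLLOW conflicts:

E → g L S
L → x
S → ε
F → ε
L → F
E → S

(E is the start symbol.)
Nullable non-terminals: E, F, L, S.
FIRST sets used below: FIRST(S) = { ε }, FIRST(F) = { ε }

E: nullable alternative(s) E → S; FOLLOW(E) = { $ }
  E → g L S: FIRST \ {ε} = { 'g' } — disjoint from FOLLOW(E)
  E → S: FIRST \ {ε} = { } — this is the only nullable alternative, skip
F has a nullable alternative but only one production, so nothing to check.

L: nullable alternative(s) L → F; FOLLOW(L) = { $ }
  L → x: FIRST \ {ε} = { 'x' } — disjoint from FOLLOW(L)
  L → F: FIRST \ {ε} = { } — this is the only nullable alternative, skip
S has a nullable alternative but only one production, so nothing to check.

No FIRST/FOLLOW conflicts found.

Answer: No FIRST/FOLLOW conflicts.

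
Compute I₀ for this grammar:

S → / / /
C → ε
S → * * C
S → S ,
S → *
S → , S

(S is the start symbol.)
{ [S → . * * C], [S → . *], [S → . , S], [S → . / / /], [S → . S ,], [S' → . S] }

First, augment the grammar with S' → S
I₀ = CLOSURE({ [S' → . S] }):
  [S' → . S] has the dot before S: add [S → . / / /], [S → . * * C], [S → . S ,], [S → . *], [S → . , S]
No further items can be added.

I₀ = { [S → . * * C], [S → . *], [S → . , S], [S → . / / /], [S → . S ,], [S' → . S] }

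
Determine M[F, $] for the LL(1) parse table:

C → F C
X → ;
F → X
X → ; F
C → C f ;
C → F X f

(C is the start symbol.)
Empty (error entry)

To find M[F, $], we find productions for F where $ is in the predict set (PREDICT(N → α) = (FIRST(α) \ {ε}) ∪ (FOLLOW(N) if α ⇒* ε)).

Relevant sets:
  FIRST(X) = { ';' }

F → X: PREDICT = { ';' }

M[F, $] is empty (no production applies)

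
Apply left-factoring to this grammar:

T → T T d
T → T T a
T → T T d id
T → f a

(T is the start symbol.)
Left-factoring transforms A → αβ₁ | αβ₂ into A → αA' and A' → β₁ | β₂
(α is the longest common prefix among the alternatives). Repeat until
no nonterminal has two alternatives with a common prefix.

Round 1: T has alternatives sharing prefix 'T T'. Introduce T': T → T T T'
  Add: T' → d
  Add: T' → a
  Add: T' → d id

Round 2: T' has alternatives sharing prefix 'd'. Introduce T'': T' → d T''
  Add: T'' → ε
  Add: T'' → id

No remaining common prefixes — done.

Resulting grammar:
T → T T T'
T' → d T''
T'' → ε
T'' → id
T' → a
T → f a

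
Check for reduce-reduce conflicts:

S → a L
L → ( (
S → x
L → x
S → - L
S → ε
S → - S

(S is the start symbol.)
Augment with S' → S and build the canonical LR(0) collection (I0 = CLOSURE({[S' → . S]}), then GOTO on every symbol after a dot until no new states appear). It has 12 states:
  I0: { [S → . - L], [S → . - S], [S → . a L], [S → . x], [S → .], [S' → . S] }  — shift, reduce
  I1: { [L → . ( (], [L → . x], [S → - . L], [S → - . S], [S → . - L], [S → . - S], [S → . a L], [S → . x], [S → .] }  — shift, reduce
  I2: { [S' → S .] }  — accept
  I3: { [L → . ( (], [L → . x], [S → a . L] }  — shift
  I4: { [S → x .] }  — reduce
  I5: { [L → ( . (] }  — shift
  I6: { [S → a L .] }  — reduce
  I7: { [L → x .] }  — reduce
  I8: { [L → ( ( .] }  — reduce
  I9: { [S → - L .] }  — reduce
  I10: { [S → - S .] }  — reduce
  I11: { [L → x .], [S → x .] }  — 2 reduces

I11 contains complete items [L → x .], [S → x .] — reduce-reduce conflict.

Answer: Yes — I11: [L → x .] vs [S → x .]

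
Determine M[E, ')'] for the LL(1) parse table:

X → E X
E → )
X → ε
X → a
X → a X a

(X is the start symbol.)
E → )

To find M[E, ')'], we find productions for E where ')' is in the predict set (PREDICT(N → α) = (FIRST(α) \ {ε}) ∪ (FOLLOW(N) if α ⇒* ε)).

E → ): PREDICT = { ')' }
  ')' is in predict set, so this production goes in M[E, ')']

M[E, ')'] = E → )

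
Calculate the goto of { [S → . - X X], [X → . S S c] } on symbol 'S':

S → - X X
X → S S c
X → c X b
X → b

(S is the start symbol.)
GOTO(I, 'S') = CLOSURE({ [A → αX.β] : [A → α.Xβ] ∈ I, X = 'S' })

Items with dot before 'S', with the dot advanced:
  [X → . S S c] → [X → S . S c]
Closure of the advanced items:
  [X → S . S c] has the dot before S: add [S → . - X X]

GOTO = { [S → . - X X], [X → S . S c] }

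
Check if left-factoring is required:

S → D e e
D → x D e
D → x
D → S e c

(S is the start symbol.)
Yes, D has productions with common prefix 'x'

Left-factoring is needed when two productions for the same non-terminal
share a common prefix on the right-hand side.

Productions for D:
  D → x D e
  D → x
  D → S e c

Found common prefix 'x' in productions for D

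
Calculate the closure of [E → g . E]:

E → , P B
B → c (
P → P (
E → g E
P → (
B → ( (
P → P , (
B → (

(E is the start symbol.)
{ [E → . , P B], [E → . g E], [E → g . E] }

To compute CLOSURE, for each item [A → α.Bβ] where B is a non-terminal, add [B → .γ] for all productions B → γ; repeat for the newly added items until nothing changes.

Start with: [E → g . E]
  [E → g . E] has the dot before E: add [E → . , P B], [E → . g E]
No further items can be added.

CLOSURE = { [E → . , P B], [E → . g E], [E → g . E] }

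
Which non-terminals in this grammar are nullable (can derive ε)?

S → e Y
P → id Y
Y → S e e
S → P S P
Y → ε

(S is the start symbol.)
{ 'Y' }

ε-productions: Y → ε
So Y is immediately nullable.
No further non-terminal can be added: every production for the remaining non-terminals contains a terminal or a non-nullable non-terminal.
Nullable = { 'Y' }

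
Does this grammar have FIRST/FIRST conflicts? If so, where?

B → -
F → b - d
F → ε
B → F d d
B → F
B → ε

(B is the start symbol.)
A FIRST/FIRST conflict occurs when two productions N → α and N → β for the same non-terminal have FIRST(α) ∩ FIRST(β) ≠ ∅ (with ε ∈ FIRST of a nullable right-hand side, so two nullable alternatives also conflict).

FIRST sets of the non-terminals at (or reachable through a nullable prefix from) the front of some alternative:
  FIRST(F) = { 'b', ε }

Productions for B:
  B → -: FIRST = { '-' }
  B → F d d: FIRST = { 'b', 'd' }
  B → F: FIRST = { 'b', ε }
  B → ε: FIRST = { ε }
Productions for F:
  F → b - d: FIRST = { 'b' }
  F → ε: FIRST = { ε }

Conflict for B: B → F d d and B → F
  Overlap: { 'b' }
Conflict for B: B → F and B → ε
  Overlap: { ε }

Answer: Yes. B → F d d / B → F on { 'b' }; B → F / B → ε on { ε }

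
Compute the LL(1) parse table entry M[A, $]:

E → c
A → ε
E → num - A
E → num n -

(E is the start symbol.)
A → ε

To find M[A, $], we find productions for A where $ is in the predict set (PREDICT(N → α) = (FIRST(α) \ {ε}) ∪ (FOLLOW(N) if α ⇒* ε)).

Relevant sets:
  FOLLOW(A) = { $ }

A → ε: PREDICT = { $ }
  $ is in predict set, so this production goes in M[A, $]

M[A, $] = A → ε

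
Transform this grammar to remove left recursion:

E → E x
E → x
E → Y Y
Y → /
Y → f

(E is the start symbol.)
E → x E'
E → Y Y E'
E' → x E'
E' → ε
Y → /
Y → f

E is directly left-recursive. The standard transformation for
  A → A α₁ | ... | A α_m | β₁ | ... | β_n
is
  A  → β₁ A' | ... | β_n A'
  A' → α₁ A' | ... | α_m A' | ε

E → x becomes E → x E'
E → Y Y becomes E → Y Y E'
E → E x becomes E' → x E'
Add E' → ε

Productions for other non-terminals are unchanged:
  Y → /
  Y → f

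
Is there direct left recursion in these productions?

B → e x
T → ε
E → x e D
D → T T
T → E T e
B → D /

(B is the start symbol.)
No direct left recursion

B → e x: starts with e
T → ε: starts with ε
E → x e D: starts with x
D → T T: starts with T
T → E T e: starts with E
B → D /: starts with D

No direct left recursion found.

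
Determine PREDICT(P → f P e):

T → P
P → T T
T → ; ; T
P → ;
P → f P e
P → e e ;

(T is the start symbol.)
PREDICT(P → f P e) = (FIRST(RHS) \ {ε}) ∪ (FOLLOW(P) if ε ∈ FIRST(RHS), i.e. RHS ⇒* ε)
FIRST(f P e) = { 'f' }
ε ∉ FIRST(f P e), so FOLLOW(P) is not added.
PREDICT(P → f P e) = { 'f' }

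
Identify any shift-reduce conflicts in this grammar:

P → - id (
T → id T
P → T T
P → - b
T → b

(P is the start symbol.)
No shift-reduce conflicts

A shift-reduce conflict occurs when an LR(0) state has both:
  - a complete (reduce) item [A → α .] (dot at the end), and
  - a shift item [B → β . c γ] (dot before a terminal).

Augment with P' → P and build the canonical LR(0) collection (I0 = CLOSURE({[P' → . P]}), then GOTO on every symbol after a dot until no new states appear). It has 11 states:
  I0: { [P → . - b], [P → . - id (], [P → . T T], [P' → . P], [T → . b], [T → . id T] }  — shift
  I1: { [P → - . b], [P → - . id (] }  — shift
  I2: { [P' → P .] }  — accept
  I3: { [P → T . T], [T → . b], [T → . id T] }  — shift
  I4: { [T → b .] }  — reduce
  I5: { [T → . b], [T → . id T], [T → id . T] }  — shift
  I6: { [T → id T .] }  — reduce
  I7: { [P → T T .] }  — reduce
  I8: { [P → - b .] }  — reduce
  I9: { [P → - id . (] }  — shift
  I10: { [P → - id ( .] }  — reduce

No state contains both a complete item and a shift item.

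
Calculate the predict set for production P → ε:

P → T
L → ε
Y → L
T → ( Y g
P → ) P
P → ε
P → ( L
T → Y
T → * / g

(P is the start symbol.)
{ $ }

PREDICT(P → ε) = (FIRST(RHS) \ {ε}) ∪ (FOLLOW(P) if ε ∈ FIRST(RHS), i.e. RHS ⇒* ε)
The right-hand side is ε (FIRST(ε) = { ε }), so the predict set is FOLLOW(P) = { $ }
PREDICT(P → ε) = { $ }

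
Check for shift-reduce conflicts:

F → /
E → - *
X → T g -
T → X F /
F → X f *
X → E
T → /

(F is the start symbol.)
No shift-reduce conflicts

Augment with F' → F and build the canonical LR(0) collection (I0 = CLOSURE({[F' → . F]}), then GOTO on every symbol after a dot until no new states appear). It has 14 states:
  I0: { [E → . - *], [F → . /], [F → . X f *], [F' → . F], [T → . /], [T → . X F /], [X → . E], [X → . T g -] }  — shift
  I1: { [E → - . *] }  — shift
  I2: { [F → / .], [T → / .] }  — 2 reduces
  I3: { [X → E .] }  — reduce
  I4: { [F' → F .] }  — accept
  I5: { [X → T . g -] }  — shift
  I6: { [E → . - *], [F → . /], [F → . X f *], [F → X . f *], [T → . /], [T → . X F /], [T → X . F /], [X → . E], [X → . T g -] }  — shift
  I7: { [T → X F . /] }  — shift
  I8: { [F → X f . *] }  — shift
  I9: { [F → X f * .] }  — reduce
  I10: { [T → X F / .] }  — reduce
  I11: { [X → T g . -] }  — shift
  I12: { [X → T g - .] }  — reduce
  I13: { [E → - * .] }  — reduce

No state contains both a complete item and a shift item.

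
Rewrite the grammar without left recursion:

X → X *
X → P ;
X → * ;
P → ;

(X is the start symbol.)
X is directly left-recursive. The standard transformation for
  A → A α₁ | ... | A α_m | β₁ | ... | β_n
is
  A  → β₁ A' | ... | β_n A'
  A' → α₁ A' | ... | α_m A' | ε

X → P ; becomes X → P ; X'
X → * ; becomes X → * ; X'
X → X * becomes X' → * X'
Add X' → ε

Productions for other non-terminals are unchanged:
  P → ;

Resulting grammar:
X → P ; X'
X → * ; X'
X' → * X'
X' → ε
P → ;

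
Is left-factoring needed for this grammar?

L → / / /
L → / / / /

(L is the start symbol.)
Yes, L has productions with common prefix '/ / /'

Left-factoring is needed when two productions for the same non-terminal
share a common prefix on the right-hand side.

Productions for L:
  L → / / /
  L → / / / /

Found common prefix '/ / /' in productions for L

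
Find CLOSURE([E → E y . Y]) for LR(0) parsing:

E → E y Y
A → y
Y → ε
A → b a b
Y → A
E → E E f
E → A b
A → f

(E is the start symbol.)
To compute CLOSURE, for each item [A → α.Bβ] where B is a non-terminal, add [B → .γ] for all productions B → γ; repeat for the newly added items until nothing changes.

Start with: [E → E y . Y]
  [E → E y . Y] has the dot before Y: add [Y → .], [Y → . A]
  [Y → . A] has the dot before A: add [A → . y], [A → . b a b], [A → . f]
No further items can be added.

CLOSURE = { [A → . b a b], [A → . f], [A → . y], [E → E y . Y], [Y → . A], [Y → .] }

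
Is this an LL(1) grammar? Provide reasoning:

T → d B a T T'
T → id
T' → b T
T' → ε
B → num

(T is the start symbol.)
No. Predict set conflict for T': { 'b' }

Relevant sets:
  FOLLOW(T') = { $, 'b' }

For T:
  PREDICT(T → d B a T T') = { 'd' }
  PREDICT(T → id) = { 'id' }
For T':
  PREDICT(T' → b T) = { 'b' }
  PREDICT(T' → ε) = { $, 'b' }
B has a single production, so nothing to check there.

Conflict found: Predict set conflict for T': { 'b' }
The grammar is NOT LL(1).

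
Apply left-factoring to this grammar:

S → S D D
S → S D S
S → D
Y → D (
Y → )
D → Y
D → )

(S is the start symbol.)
Left-factoring transforms A → αβ₁ | αβ₂ into A → αA' and A' → β₁ | β₂
(α is the longest common prefix among the alternatives). Repeat until
no nonterminal has two alternatives with a common prefix.

Round 1: S has alternatives sharing prefix 'S D'. Introduce S': S → S D S'
  Add: S' → D
  Add: S' → S

No remaining common prefixes — done.

Resulting grammar:
S → S D S'
S' → D
S' → S
S → D
Y → D (
Y → )
D → Y
D → )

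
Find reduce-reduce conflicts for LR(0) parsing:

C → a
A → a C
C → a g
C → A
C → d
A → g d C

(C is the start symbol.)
Augment with C' → C and build the canonical LR(0) collection (I0 = CLOSURE({[C' → . C]}), then GOTO on every symbol after a dot until no new states appear). It has 10 states:
  I0: { [A → . a C], [A → . g d C], [C → . A], [C → . a g], [C → . a], [C → . d], [C' → . C] }  — shift
  I1: { [C → A .] }  — reduce
  I2: { [C' → C .] }  — accept
  I3: { [A → . a C], [A → . g d C], [A → a . C], [C → . A], [C → . a g], [C → . a], [C → . d], [C → a . g], [C → a .] }  — shift, reduce
  I4: { [C → d .] }  — reduce
  I5: { [A → g . d C] }  — shift
  I6: { [A → . a C], [A → . g d C], [A → g d . C], [C → . A], [C → . a g], [C → . a], [C → . d] }  — shift
  I7: { [A → g d C .] }  — reduce
  I8: { [A → a C .] }  — reduce
  I9: { [A → g . d C], [C → a g .] }  — shift, reduce

No state contains more than one complete item.

Answer: No reduce-reduce conflicts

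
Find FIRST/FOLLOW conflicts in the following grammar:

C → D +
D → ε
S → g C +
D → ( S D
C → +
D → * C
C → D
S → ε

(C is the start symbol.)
A FIRST/FOLLOW conflict occurs when a non-terminal N has a nullable alternative N → β (β ⇒* ε) and another alternative N → α with FIRST(α) ∩ FOLLOW(N) ≠ ∅: on such a lookahead the parser cannot decide between expanding α and letting N vanish via β.

Nullable non-terminals: C, D, S.
FIRST sets used below: FIRST(D) = { '(', '*', ε }

C: nullable alternative(s) C → D; FOLLOW(C) = { $, '+' }
  C → D +: FIRST \ {ε} = { '(', '*', '+' } — overlaps FOLLOW(C) on { '+' }: CONFLICT
  C → +: FIRST \ {ε} = { '+' } — overlaps FOLLOW(C) on { '+' }: CONFLICT
  C → D: FIRST \ {ε} = { '(', '*' } — this is the only nullable alternative, skip

D: nullable alternative(s) D → ε; FOLLOW(D) = { $, '+' }
  D → ε: FIRST \ {ε} = { } — this is the only nullable alternative, skip
  D → ( S D: FIRST \ {ε} = { '(' } — disjoint from FOLLOW(D)
  D → * C: FIRST \ {ε} = { '*' } — disjoint from FOLLOW(D)

S: nullable alternative(s) S → ε; FOLLOW(S) = { $, '(', '*', '+' }
  S → g C +: FIRST \ {ε} = { 'g' } — disjoint from FOLLOW(S)
  S → ε: FIRST \ {ε} = { } — this is the only nullable alternative, skip

So the grammar has 2 FIRST/FOLLOW conflicts (marked CONFLICT above).

Answer: Yes. C → D '+' with FOLLOW(C) on { '+' }; C → '+' with FOLLOW(C) on { '+' }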